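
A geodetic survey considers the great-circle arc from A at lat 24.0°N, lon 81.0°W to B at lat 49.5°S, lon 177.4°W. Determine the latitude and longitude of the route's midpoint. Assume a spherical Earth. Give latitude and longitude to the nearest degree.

≈ lat 18°S, lon 118°W

Convert each endpoint to a unit vector on the sphere (x = cos φ cos λ, y = cos φ sin λ, z = sin φ).
The central angle between the endpoints is δ = arccos(p₁·p₂) ≈ 1.956 rad (112.1°).
Interpolate at f = 1/2 with slerp weights a = sin((1−f)δ)/sin δ ≈ 0.895, b = sin(fδ)/sin δ ≈ 0.895.
p = a·p₁ + b·p₂ ≈ (-0.453, -0.834, -0.316); φ = arcsin(p_z) ≈ -18.45°, λ = atan2(p_y, p_x) ≈ -118.50°.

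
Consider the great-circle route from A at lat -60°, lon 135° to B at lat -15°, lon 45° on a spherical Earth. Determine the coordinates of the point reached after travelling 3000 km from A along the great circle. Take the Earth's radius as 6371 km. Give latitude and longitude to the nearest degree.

≈ lat -53°, lon 86°

The haversine formula gives a central angle δ ≈ 1.345 rad (77.0°) between the endpoints. The total great-circle distance is δ·R ≈ 1.345 × 6371 ≈ 8567 km, so the target fraction is f = 3000/8567 ≈ 0.350.
Interpolate at f ≈ 0.350 with slerp weights a = sin((1−f)δ)/sin δ ≈ 0.787, b = sin(fδ)/sin δ ≈ 0.466.
p = a·p₁ + b·p₂ ≈ (0.040, 0.596, -0.802); φ = arcsin(p_z) ≈ -53.31°, λ = atan2(p_y, p_x) ≈ 86.18°.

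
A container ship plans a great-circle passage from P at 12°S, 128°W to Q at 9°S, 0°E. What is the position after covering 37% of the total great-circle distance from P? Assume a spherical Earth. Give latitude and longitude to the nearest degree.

≈ 22°S, 81°W

Convert each endpoint to a unit vector on the sphere (x = cos φ cos λ, y = cos φ sin λ, z = sin φ).
The central angle between the endpoints is δ = arccos(p₁·p₂) ≈ 2.168 rad (124.2°).
Interpolate at f = 0.37 with slerp weights a = sin((1−f)δ)/sin δ ≈ 1.184, b = sin(fδ)/sin δ ≈ 0.869.
p = a·p₁ + b·p₂ ≈ (0.146, -0.913, -0.382); φ = arcsin(p_z) ≈ -22.47°, λ = atan2(p_y, p_x) ≈ -80.94°.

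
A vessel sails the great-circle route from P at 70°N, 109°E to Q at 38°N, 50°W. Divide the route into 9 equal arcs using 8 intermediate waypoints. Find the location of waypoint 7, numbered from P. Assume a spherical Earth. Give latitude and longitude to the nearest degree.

≈ 54°N, 47°W

Convert each endpoint to a unit vector on the sphere (x = cos φ cos λ, y = cos φ sin λ, z = sin φ).
The central angle between the endpoints is δ = arccos(p₁·p₂) ≈ 1.238 rad (70.9°).
Interpolate at f = 7/9 with slerp weights a = sin((1−f)δ)/sin δ ≈ 0.287, b = sin(fδ)/sin δ ≈ 0.868.
p = a·p₁ + b·p₂ ≈ (0.408, -0.431, 0.805); φ = arcsin(p_z) ≈ 53.58°, λ = atan2(p_y, p_x) ≈ -46.60°.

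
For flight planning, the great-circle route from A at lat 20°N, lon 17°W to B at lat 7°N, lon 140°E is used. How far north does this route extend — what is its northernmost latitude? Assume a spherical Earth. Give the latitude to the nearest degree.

≈ 51°N

The great circle lies in the plane with unit normal n̂ = (p₁ × p₂)/|p₁ × p₂|.
Here n̂_z ≈ +0.632; the vertex latitude is φ_max = arccos|n̂_z| ≈ 50.8°.
Check via Clairaut: cos φ_max = |cos φ₁| · sin C = cos(20.0°)·sin(42.2°) ≈ 0.632, again giving ≈ 50.8°.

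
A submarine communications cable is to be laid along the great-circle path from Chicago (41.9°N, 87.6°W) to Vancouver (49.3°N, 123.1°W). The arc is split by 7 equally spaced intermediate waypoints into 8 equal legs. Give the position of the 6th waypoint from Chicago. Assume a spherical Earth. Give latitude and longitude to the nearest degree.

Convert each endpoint to a unit vector on the sphere (x = cos φ cos λ, y = cos φ sin λ, z = sin φ).
The central angle between the endpoints is δ = arccos(p₁·p₂) ≈ 0.448 rad (25.7°).
Interpolate at f = 6/8 with slerp weights a = sin((1−f)δ)/sin δ ≈ 0.258, b = sin(fδ)/sin δ ≈ 0.761.
p = a·p₁ + b·p₂ ≈ (-0.263, -0.608, 0.749); φ = arcsin(p_z) ≈ 48.54°, λ = atan2(p_y, p_x) ≈ -113.40°.

≈ 49°N, 113°W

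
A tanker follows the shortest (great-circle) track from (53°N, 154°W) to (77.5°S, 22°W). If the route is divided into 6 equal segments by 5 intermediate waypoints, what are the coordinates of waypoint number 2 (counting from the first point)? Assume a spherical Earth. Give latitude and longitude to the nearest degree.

≈ (4°N, 140°W)

From cos δ = sin φ₁ sin φ₂ + cos φ₁ cos φ₂ cos Δλ, the central angle is δ ≈ 2.620 rad (150.1°).
Interpolate at f = 2/6 with slerp weights a = sin((1−f)δ)/sin δ ≈ 1.975, b = sin(fδ)/sin δ ≈ 1.537.
p = a·p₁ + b·p₂ ≈ (-0.760, -0.646, 0.076); φ = arcsin(p_z) ≈ 4.38°, λ = atan2(p_y, p_x) ≈ -139.64°.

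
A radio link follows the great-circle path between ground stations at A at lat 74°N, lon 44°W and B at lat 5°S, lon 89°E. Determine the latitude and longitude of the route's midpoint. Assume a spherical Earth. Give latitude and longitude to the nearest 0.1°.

≈ lat 46.4°N, lon 75.0°E

Write both endpoints as unit vectors p₁, p₂ with components (cos φ cos λ, cos φ sin λ, sin φ).
The central angle between the endpoints is δ = arccos(p₁·p₂) ≈ 1.845 rad (105.7°).
Interpolate at f = 1/2 with slerp weights a = sin((1−f)δ)/sin δ ≈ 0.828, b = sin(fδ)/sin δ ≈ 0.828.
p = a·p₁ + b·p₂ ≈ (0.179, 0.666, 0.724); φ = arcsin(p_z) ≈ 46.38°, λ = atan2(p_y, p_x) ≈ 74.99°.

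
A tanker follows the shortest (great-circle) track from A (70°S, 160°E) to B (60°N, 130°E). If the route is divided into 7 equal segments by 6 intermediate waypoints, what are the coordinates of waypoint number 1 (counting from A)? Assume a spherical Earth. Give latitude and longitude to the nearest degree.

Write both endpoints as unit vectors p₁, p₂ with components (cos φ cos λ, cos φ sin λ, sin φ).
The central angle between the endpoints is δ = arccos(p₁·p₂) ≈ 2.299 rad (131.7°).
Interpolate at f = 1/7 with slerp weights a = sin((1−f)δ)/sin δ ≈ 1.234, b = sin(fδ)/sin δ ≈ 0.432.
p = a·p₁ + b·p₂ ≈ (-0.536, 0.310, -0.786); φ = arcsin(p_z) ≈ -51.77°, λ = atan2(p_y, p_x) ≈ 149.94°.

≈ (52°S, 150°E)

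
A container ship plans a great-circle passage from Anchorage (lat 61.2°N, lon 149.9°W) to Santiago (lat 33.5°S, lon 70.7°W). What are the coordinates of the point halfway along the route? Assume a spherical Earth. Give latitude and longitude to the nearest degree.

The haversine formula gives a central angle δ ≈ 1.991 rad (114.1°) between the endpoints.
Interpolate at f = 1/2 with slerp weights a = sin((1−f)δ)/sin δ ≈ 0.919, b = sin(fδ)/sin δ ≈ 0.919.
p = a·p₁ + b·p₂ ≈ (-0.130, -0.946, 0.298); φ = arcsin(p_z) ≈ 17.35°, λ = atan2(p_y, p_x) ≈ -97.81°.

≈ lat 17°N, lon 98°W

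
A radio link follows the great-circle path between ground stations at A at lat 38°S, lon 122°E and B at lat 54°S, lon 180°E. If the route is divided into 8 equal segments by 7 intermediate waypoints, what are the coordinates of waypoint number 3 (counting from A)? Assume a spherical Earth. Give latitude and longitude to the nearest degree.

≈ lat 47°S, lon 139°E

Convert each endpoint to a unit vector on the sphere (x = cos φ cos λ, y = cos φ sin λ, z = sin φ).
The central angle between the endpoints is δ = arccos(p₁·p₂) ≈ 0.732 rad (42.0°).
Interpolate at f = 3/8 with slerp weights a = sin((1−f)δ)/sin δ ≈ 0.661, b = sin(fδ)/sin δ ≈ 0.406.
p = a·p₁ + b·p₂ ≈ (-0.514, 0.442, -0.735); φ = arcsin(p_z) ≈ -47.31°, λ = atan2(p_y, p_x) ≈ 139.35°.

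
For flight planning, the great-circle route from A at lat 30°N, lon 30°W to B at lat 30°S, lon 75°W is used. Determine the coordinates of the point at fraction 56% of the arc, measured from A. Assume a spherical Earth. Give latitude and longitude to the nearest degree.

≈ lat 4°S, lon 55°W

From cos δ = sin φ₁ sin φ₂ + cos φ₁ cos φ₂ cos Δλ, the central angle is δ ≈ 1.287 rad (73.7°).
Interpolate at f = 0.56 with slerp weights a = sin((1−f)δ)/sin δ ≈ 0.559, b = sin(fδ)/sin δ ≈ 0.687.
p = a·p₁ + b·p₂ ≈ (0.573, -0.817, -0.064); φ = arcsin(p_z) ≈ -3.69°, λ = atan2(p_y, p_x) ≈ -54.95°.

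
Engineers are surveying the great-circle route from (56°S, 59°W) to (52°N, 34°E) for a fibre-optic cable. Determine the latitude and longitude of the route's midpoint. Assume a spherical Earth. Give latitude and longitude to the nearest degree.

≈ (3°S, 10°W)

Write both endpoints as unit vectors p₁, p₂ with components (cos φ cos λ, cos φ sin λ, sin φ).
The central angle between the endpoints is δ = arccos(p₁·p₂) ≈ 2.307 rad (132.2°).
Interpolate at f = 1/2 with slerp weights a = sin((1−f)δ)/sin δ ≈ 1.233, b = sin(fδ)/sin δ ≈ 1.233.
p = a·p₁ + b·p₂ ≈ (0.985, -0.167, -0.051); φ = arcsin(p_z) ≈ -2.90°, λ = atan2(p_y, p_x) ≈ -9.60°.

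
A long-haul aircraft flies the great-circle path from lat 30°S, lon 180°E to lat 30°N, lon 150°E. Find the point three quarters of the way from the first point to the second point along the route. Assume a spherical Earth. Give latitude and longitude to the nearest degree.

Convert each endpoint to a unit vector on the sphere (x = cos φ cos λ, y = cos φ sin λ, z = sin φ).
The central angle between the endpoints is δ = arccos(p₁·p₂) ≈ 1.160 rad (66.5°).
Interpolate at f = 3/4 with slerp weights a = sin((1−f)δ)/sin δ ≈ 0.312, b = sin(fδ)/sin δ ≈ 0.834.
p = a·p₁ + b·p₂ ≈ (-0.895, 0.361, 0.261); φ = arcsin(p_z) ≈ 15.12°, λ = atan2(p_y, p_x) ≈ 158.04°.

≈ lat 15°N, lon 158°E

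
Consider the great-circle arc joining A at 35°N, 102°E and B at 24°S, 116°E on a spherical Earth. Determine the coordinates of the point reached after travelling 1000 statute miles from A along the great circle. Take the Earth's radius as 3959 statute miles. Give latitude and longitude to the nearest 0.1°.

≈ 20.9°N, 105.9°E

Convert each endpoint to a unit vector on the sphere (x = cos φ cos λ, y = cos φ sin λ, z = sin φ).
The central angle between the endpoints is δ = arccos(p₁·p₂) ≈ 1.055 rad (60.5°). The total great-circle distance is δ·R ≈ 1.055 × 3959 ≈ 4179 mi, so the target fraction is f = 1000/4179 ≈ 0.239.
Interpolate at f ≈ 0.239 with slerp weights a = sin((1−f)δ)/sin δ ≈ 0.827, b = sin(fδ)/sin δ ≈ 0.287.
p = a·p₁ + b·p₂ ≈ (-0.256, 0.898, 0.357); φ = arcsin(p_z) ≈ 20.94°, λ = atan2(p_y, p_x) ≈ 105.90°.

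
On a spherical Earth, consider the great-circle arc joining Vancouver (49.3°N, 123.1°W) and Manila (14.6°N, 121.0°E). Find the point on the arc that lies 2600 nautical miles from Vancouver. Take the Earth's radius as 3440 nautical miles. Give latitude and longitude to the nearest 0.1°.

Write both endpoints as unit vectors p₁, p₂ with components (cos φ cos λ, cos φ sin λ, sin φ).
The central angle between the endpoints is δ = arccos(p₁·p₂) ≈ 1.655 rad (94.8°). The total great-circle distance is δ·R ≈ 1.655 × 3440 ≈ 5695 nmi, so the target fraction is f = 2600/5695 ≈ 0.457.
Interpolate at f ≈ 0.457 with slerp weights a = sin((1−f)δ)/sin δ ≈ 0.786, b = sin(fδ)/sin δ ≈ 0.688.
p = a·p₁ + b·p₂ ≈ (-0.623, 0.142, 0.769); φ = arcsin(p_z) ≈ 50.29°, λ = atan2(p_y, p_x) ≈ 167.19°.

≈ 50.3°N, 167.2°E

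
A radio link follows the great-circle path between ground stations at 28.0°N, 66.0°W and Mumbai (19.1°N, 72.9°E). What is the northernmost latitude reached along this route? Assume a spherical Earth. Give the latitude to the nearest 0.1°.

The great circle lies in the plane with unit normal n̂ = (p₁ × p₂)/|p₁ × p₂|.
Here n̂_z ≈ +0.623; the vertex latitude is φ_max = arccos|n̂_z| ≈ 51.4°.
Check via Clairaut: cos φ_max = |cos φ₁| · sin C = cos(28.0°)·sin(44.9°) ≈ 0.623, again giving ≈ 51.4°.

≈ 51.4°N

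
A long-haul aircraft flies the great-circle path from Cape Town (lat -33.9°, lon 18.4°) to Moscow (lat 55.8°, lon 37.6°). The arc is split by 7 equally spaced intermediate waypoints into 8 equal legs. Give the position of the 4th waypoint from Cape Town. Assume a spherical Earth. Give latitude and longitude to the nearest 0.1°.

The haversine formula gives a central angle δ ≈ 1.592 rad (91.2°) between the endpoints.
Interpolate at f = 4/8 with slerp weights a = sin((1−f)δ)/sin δ ≈ 0.715, b = sin(fδ)/sin δ ≈ 0.715.
p = a·p₁ + b·p₂ ≈ (0.881, 0.432, 0.192); φ = arcsin(p_z) ≈ 11.10°, λ = atan2(p_y, p_x) ≈ 26.14°.

≈ lat 11.1°, lon 26.1°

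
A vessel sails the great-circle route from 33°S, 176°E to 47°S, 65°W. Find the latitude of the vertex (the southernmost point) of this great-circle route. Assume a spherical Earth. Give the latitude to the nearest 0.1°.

≈ 59.7°S

The great circle lies in the plane with unit normal n̂ = (p₁ × p₂)/|p₁ × p₂|.
Here n̂_z ≈ +0.504; the vertex latitude is φ_max = arccos|n̂_z| ≈ 59.7°.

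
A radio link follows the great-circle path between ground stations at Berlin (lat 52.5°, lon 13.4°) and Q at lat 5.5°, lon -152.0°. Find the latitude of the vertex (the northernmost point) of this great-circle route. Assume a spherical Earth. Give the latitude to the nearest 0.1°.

≈ 79.8°

The great circle lies in the plane with unit normal n̂ = (p₁ × p₂)/|p₁ × p₂|.
Here n̂_z ≈ -0.178; the vertex latitude is φ_max = arccos|n̂_z| ≈ 79.8°.
Check via Clairaut: cos φ_max = |cos φ₁| · sin C = cos(52.5°)·sin(17.0°) ≈ 0.178, again giving ≈ 79.8°.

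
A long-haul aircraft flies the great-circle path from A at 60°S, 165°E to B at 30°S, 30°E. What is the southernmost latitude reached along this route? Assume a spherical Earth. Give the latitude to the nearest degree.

≈ 72°S

The great circle lies in the plane with unit normal n̂ = (p₁ × p₂)/|p₁ × p₂|.
Here n̂_z ≈ -0.309; the vertex latitude is φ_max = arccos|n̂_z| ≈ 72.0°.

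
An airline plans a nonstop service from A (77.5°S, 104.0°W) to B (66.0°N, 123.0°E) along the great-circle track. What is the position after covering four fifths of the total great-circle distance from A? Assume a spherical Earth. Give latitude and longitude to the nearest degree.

≈ (36°N, 143°E)

Write both endpoints as unit vectors p₁, p₂ with components (cos φ cos λ, cos φ sin λ, sin φ).
The central angle between the endpoints is δ = arccos(p₁·p₂) ≈ 2.830 rad (162.2°).
Interpolate at f = 4/5 with slerp weights a = sin((1−f)δ)/sin δ ≈ 1.751, b = sin(fδ)/sin δ ≈ 2.511.
p = a·p₁ + b·p₂ ≈ (-0.648, 0.489, 0.584); φ = arcsin(p_z) ≈ 35.75°, λ = atan2(p_y, p_x) ≈ 142.97°.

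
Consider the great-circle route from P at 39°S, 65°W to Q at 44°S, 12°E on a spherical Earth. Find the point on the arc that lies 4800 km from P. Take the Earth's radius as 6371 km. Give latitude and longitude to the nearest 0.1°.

≈ 47.8°S, 5.3°W

Convert each endpoint to a unit vector on the sphere (x = cos φ cos λ, y = cos φ sin λ, z = sin φ).
The central angle between the endpoints is δ = arccos(p₁·p₂) ≈ 0.973 rad (55.7°). The total great-circle distance is δ·R ≈ 0.973 × 6371 ≈ 6198 km, so the target fraction is f = 4800/6198 ≈ 0.774.
Interpolate at f ≈ 0.774 with slerp weights a = sin((1−f)δ)/sin δ ≈ 0.263, b = sin(fδ)/sin δ ≈ 0.828.
p = a·p₁ + b·p₂ ≈ (0.669, -0.062, -0.741); φ = arcsin(p_z) ≈ -47.80°, λ = atan2(p_y, p_x) ≈ -5.27°.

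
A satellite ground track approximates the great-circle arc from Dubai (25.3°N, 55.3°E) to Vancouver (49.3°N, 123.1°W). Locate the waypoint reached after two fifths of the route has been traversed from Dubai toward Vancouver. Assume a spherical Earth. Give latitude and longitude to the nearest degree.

Write both endpoints as unit vectors p₁, p₂ with components (cos φ cos λ, cos φ sin λ, sin φ).
The central angle between the endpoints is δ = arccos(p₁·p₂) ≈ 1.839 rad (105.4°).
Interpolate at f = 2/5 with slerp weights a = sin((1−f)δ)/sin δ ≈ 0.926, b = sin(fδ)/sin δ ≈ 0.696.
p = a·p₁ + b·p₂ ≈ (0.229, 0.308, 0.923); φ = arcsin(p_z) ≈ 67.44°, λ = atan2(p_y, p_x) ≈ 53.41°.

≈ 67°N, 53°E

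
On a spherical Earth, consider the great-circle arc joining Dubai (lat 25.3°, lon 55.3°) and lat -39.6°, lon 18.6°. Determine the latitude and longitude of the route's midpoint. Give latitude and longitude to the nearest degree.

≈ lat -8°, lon 38°

Write both endpoints as unit vectors p₁, p₂ with components (cos φ cos λ, cos φ sin λ, sin φ).
The central angle between the endpoints is δ = arccos(p₁·p₂) ≈ 1.281 rad (73.4°).
Interpolate at f = 1/2 with slerp weights a = sin((1−f)δ)/sin δ ≈ 0.624, b = sin(fδ)/sin δ ≈ 0.624.
p = a·p₁ + b·p₂ ≈ (0.776, 0.617, -0.131); φ = arcsin(p_z) ≈ -7.53°, λ = atan2(p_y, p_x) ≈ 38.47°.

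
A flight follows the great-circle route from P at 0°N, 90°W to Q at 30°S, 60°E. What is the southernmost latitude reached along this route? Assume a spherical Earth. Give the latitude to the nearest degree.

The great circle lies in the plane with unit normal n̂ = (p₁ × p₂)/|p₁ × p₂|.
Here n̂_z ≈ +0.655; the vertex latitude is φ_max = arccos|n̂_z| ≈ 49.1°.
Check via Clairaut: cos φ_max = |cos φ₁| · sin C = cos(0.0°)·sin(139.1°) ≈ 0.655, again giving ≈ 49.1°.

≈ 49°S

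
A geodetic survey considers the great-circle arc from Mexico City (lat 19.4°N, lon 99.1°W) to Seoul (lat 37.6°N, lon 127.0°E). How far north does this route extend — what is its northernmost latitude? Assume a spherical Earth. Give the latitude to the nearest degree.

≈ 55°N

The great circle lies in the plane with unit normal n̂ = (p₁ × p₂)/|p₁ × p₂|.
Here n̂_z ≈ -0.567; the vertex latitude is φ_max = arccos|n̂_z| ≈ 55.4°.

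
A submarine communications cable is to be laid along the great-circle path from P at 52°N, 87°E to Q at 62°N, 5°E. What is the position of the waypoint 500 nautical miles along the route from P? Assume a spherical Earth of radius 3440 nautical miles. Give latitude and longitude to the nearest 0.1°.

≈ 57.6°N, 76.3°E

Convert each endpoint to a unit vector on the sphere (x = cos φ cos λ, y = cos φ sin λ, z = sin φ).
The central angle between the endpoints is δ = arccos(p₁·p₂) ≈ 0.744 rad (42.6°). The total great-circle distance is δ·R ≈ 0.744 × 3440 ≈ 2558 nmi, so the target fraction is f = 500/2558 ≈ 0.195.
Interpolate at f ≈ 0.195 with slerp weights a = sin((1−f)δ)/sin δ ≈ 0.832, b = sin(fδ)/sin δ ≈ 0.214.
p = a·p₁ + b·p₂ ≈ (0.127, 0.520, 0.845); φ = arcsin(p_z) ≈ 57.62°, λ = atan2(p_y, p_x) ≈ 76.30°.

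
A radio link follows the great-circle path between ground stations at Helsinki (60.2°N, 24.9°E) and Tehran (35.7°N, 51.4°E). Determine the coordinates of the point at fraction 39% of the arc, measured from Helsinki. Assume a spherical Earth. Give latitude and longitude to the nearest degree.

From cos δ = sin φ₁ sin φ₂ + cos φ₁ cos φ₂ cos Δλ, the central angle is δ ≈ 0.521 rad (29.8°).
Interpolate at f = 0.39 with slerp weights a = sin((1−f)δ)/sin δ ≈ 0.628, b = sin(fδ)/sin δ ≈ 0.405.
p = a·p₁ + b·p₂ ≈ (0.488, 0.389, 0.781); φ = arcsin(p_z) ≈ 51.38°, λ = atan2(p_y, p_x) ≈ 38.51°.

≈ (51°N, 39°E)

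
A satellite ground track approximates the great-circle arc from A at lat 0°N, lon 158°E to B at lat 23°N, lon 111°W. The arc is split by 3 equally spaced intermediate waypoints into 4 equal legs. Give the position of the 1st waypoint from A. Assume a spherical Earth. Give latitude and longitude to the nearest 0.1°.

≈ lat 8.7°N, lon 179.1°E

From cos δ = sin φ₁ sin φ₂ + cos φ₁ cos φ₂ cos Δλ, the central angle is δ ≈ 1.587 rad (90.9°).
Interpolate at f = 1/4 with slerp weights a = sin((1−f)δ)/sin δ ≈ 0.929, b = sin(fδ)/sin δ ≈ 0.386.
p = a·p₁ + b·p₂ ≈ (-0.988, 0.016, 0.151); φ = arcsin(p_z) ≈ 8.68°, λ = atan2(p_y, p_x) ≈ 179.09°.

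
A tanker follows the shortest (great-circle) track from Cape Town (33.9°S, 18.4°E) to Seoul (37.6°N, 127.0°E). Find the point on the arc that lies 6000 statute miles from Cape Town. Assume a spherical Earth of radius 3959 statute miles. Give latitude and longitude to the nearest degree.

≈ 19°N, 91°E

The haversine formula gives a central angle δ ≈ 2.153 rad (123.4°) between the endpoints. The total great-circle distance is δ·R ≈ 2.153 × 3959 ≈ 8525 mi, so the target fraction is f = 6000/8525 ≈ 0.704.
Interpolate at f ≈ 0.704 with slerp weights a = sin((1−f)δ)/sin δ ≈ 0.713, b = sin(fδ)/sin δ ≈ 1.196.
p = a·p₁ + b·p₂ ≈ (-0.009, 0.943, 0.332); φ = arcsin(p_z) ≈ 19.38°, λ = atan2(p_y, p_x) ≈ 90.52°.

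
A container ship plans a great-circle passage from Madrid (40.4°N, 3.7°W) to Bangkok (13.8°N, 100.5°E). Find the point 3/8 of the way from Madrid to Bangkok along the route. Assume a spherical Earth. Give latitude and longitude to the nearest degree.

Convert each endpoint to a unit vector on the sphere (x = cos φ cos λ, y = cos φ sin λ, z = sin φ).
The central angle between the endpoints is δ = arccos(p₁·p₂) ≈ 1.598 rad (91.5°).
Interpolate at f = 3/8 with slerp weights a = sin((1−f)δ)/sin δ ≈ 0.841, b = sin(fδ)/sin δ ≈ 0.564.
p = a·p₁ + b·p₂ ≈ (0.539, 0.497, 0.680); φ = arcsin(p_z) ≈ 42.81°, λ = atan2(p_y, p_x) ≈ 42.68°.

≈ (43°N, 43°E)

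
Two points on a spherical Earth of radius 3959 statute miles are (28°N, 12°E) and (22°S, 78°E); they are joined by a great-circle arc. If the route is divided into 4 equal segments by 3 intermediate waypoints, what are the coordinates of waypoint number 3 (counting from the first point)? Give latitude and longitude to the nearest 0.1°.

From cos δ = sin φ₁ sin φ₂ + cos φ₁ cos φ₂ cos Δλ, the central angle is δ ≈ 1.413 rad (81.0°).
Interpolate at f = 3/4 with slerp weights a = sin((1−f)δ)/sin δ ≈ 0.350, b = sin(fδ)/sin δ ≈ 0.883.
p = a·p₁ + b·p₂ ≈ (0.473, 0.865, -0.166); φ = arcsin(p_z) ≈ -9.58°, λ = atan2(p_y, p_x) ≈ 61.35°.

≈ (9.6°S, 61.3°E)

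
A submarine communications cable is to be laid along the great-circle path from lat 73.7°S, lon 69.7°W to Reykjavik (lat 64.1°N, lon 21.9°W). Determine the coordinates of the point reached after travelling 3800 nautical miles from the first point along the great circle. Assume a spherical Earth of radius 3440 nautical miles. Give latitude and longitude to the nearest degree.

≈ lat 13°S, lon 41°W

Write both endpoints as unit vectors p₁, p₂ with components (cos φ cos λ, cos φ sin λ, sin φ).
The central angle between the endpoints is δ = arccos(p₁·p₂) ≈ 2.467 rad (141.4°). The total great-circle distance is δ·R ≈ 2.467 × 3440 ≈ 8487 nmi, so the target fraction is f = 3800/8487 ≈ 0.448.
Interpolate at f ≈ 0.448 with slerp weights a = sin((1−f)δ)/sin δ ≈ 1.567, b = sin(fδ)/sin δ ≈ 1.431.
p = a·p₁ + b·p₂ ≈ (0.732, -0.645, -0.217); φ = arcsin(p_z) ≈ -12.53°, λ = atan2(p_y, p_x) ≈ -41.39°.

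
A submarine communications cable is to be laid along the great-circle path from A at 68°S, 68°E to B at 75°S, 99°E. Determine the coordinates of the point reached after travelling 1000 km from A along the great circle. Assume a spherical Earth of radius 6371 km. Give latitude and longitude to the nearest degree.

The haversine formula gives a central angle δ ≈ 0.207 rad (11.8°) between the endpoints. The total great-circle distance is δ·R ≈ 0.207 × 6371 ≈ 1317 km, so the target fraction is f = 1000/1317 ≈ 0.759.
Interpolate at f ≈ 0.759 with slerp weights a = sin((1−f)δ)/sin δ ≈ 0.243, b = sin(fδ)/sin δ ≈ 0.761.
p = a·p₁ + b·p₂ ≈ (0.003, 0.279, -0.960); φ = arcsin(p_z) ≈ -73.81°, λ = atan2(p_y, p_x) ≈ 89.34°.

≈ 74°S, 89°E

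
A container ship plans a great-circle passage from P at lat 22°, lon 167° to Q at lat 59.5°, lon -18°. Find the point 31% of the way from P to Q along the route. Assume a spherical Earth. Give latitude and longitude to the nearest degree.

≈ lat 52°, lon 169°

From cos δ = sin φ₁ sin φ₂ + cos φ₁ cos φ₂ cos Δλ, the central angle is δ ≈ 1.717 rad (98.4°).
Interpolate at f = 0.31 with slerp weights a = sin((1−f)δ)/sin δ ≈ 0.937, b = sin(fδ)/sin δ ≈ 0.513.
p = a·p₁ + b·p₂ ≈ (-0.598, 0.115, 0.793); φ = arcsin(p_z) ≈ 52.46°, λ = atan2(p_y, p_x) ≈ 169.13°.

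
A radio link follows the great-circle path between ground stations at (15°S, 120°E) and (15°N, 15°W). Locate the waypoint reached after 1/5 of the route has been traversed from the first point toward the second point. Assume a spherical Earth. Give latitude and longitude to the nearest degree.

≈ (11°S, 92°E)

The haversine formula gives a central angle δ ≈ 2.384 rad (136.6°) between the endpoints.
Interpolate at f = 1/5 with slerp weights a = sin((1−f)δ)/sin δ ≈ 1.374, b = sin(fδ)/sin δ ≈ 0.668.
p = a·p₁ + b·p₂ ≈ (-0.040, 0.982, -0.183); φ = arcsin(p_z) ≈ -10.53°, λ = atan2(p_y, p_x) ≈ 92.34°.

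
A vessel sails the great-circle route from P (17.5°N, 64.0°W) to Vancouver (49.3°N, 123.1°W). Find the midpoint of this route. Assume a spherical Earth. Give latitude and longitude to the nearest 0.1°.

≈ (37.0°N, 87.5°W)

The haversine formula gives a central angle δ ≈ 0.992 rad (56.8°) between the endpoints.
Interpolate at f = 1/2 with slerp weights a = sin((1−f)δ)/sin δ ≈ 0.568, b = sin(fδ)/sin δ ≈ 0.568.
p = a·p₁ + b·p₂ ≈ (0.035, -0.798, 0.602); φ = arcsin(p_z) ≈ 37.01°, λ = atan2(p_y, p_x) ≈ -87.47°.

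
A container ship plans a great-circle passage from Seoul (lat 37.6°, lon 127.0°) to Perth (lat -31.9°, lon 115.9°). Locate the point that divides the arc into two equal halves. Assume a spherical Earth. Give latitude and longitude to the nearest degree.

≈ lat 3°, lon 121°

Convert each endpoint to a unit vector on the sphere (x = cos φ cos λ, y = cos φ sin λ, z = sin φ).
The central angle between the endpoints is δ = arccos(p₁·p₂) ≈ 1.226 rad (70.3°).
Interpolate at f = 1/2 with slerp weights a = sin((1−f)δ)/sin δ ≈ 0.611, b = sin(fδ)/sin δ ≈ 0.611.
p = a·p₁ + b·p₂ ≈ (-0.518, 0.854, 0.050); φ = arcsin(p_z) ≈ 2.86°, λ = atan2(p_y, p_x) ≈ 121.26°.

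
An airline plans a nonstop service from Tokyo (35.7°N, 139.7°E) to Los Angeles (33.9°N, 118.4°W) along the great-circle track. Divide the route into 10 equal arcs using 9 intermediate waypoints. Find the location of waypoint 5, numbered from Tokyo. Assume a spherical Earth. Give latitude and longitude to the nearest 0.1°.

Write both endpoints as unit vectors p₁, p₂ with components (cos φ cos λ, cos φ sin λ, sin φ).
The central angle between the endpoints is δ = arccos(p₁·p₂) ≈ 1.383 rad (79.3°).
Interpolate at f = 5/10 with slerp weights a = sin((1−f)δ)/sin δ ≈ 0.649, b = sin(fδ)/sin δ ≈ 0.649.
p = a·p₁ + b·p₂ ≈ (-0.658, -0.133, 0.741); φ = arcsin(p_z) ≈ 47.81°, λ = atan2(p_y, p_x) ≈ -168.58°.

≈ (47.8°N, 168.6°W)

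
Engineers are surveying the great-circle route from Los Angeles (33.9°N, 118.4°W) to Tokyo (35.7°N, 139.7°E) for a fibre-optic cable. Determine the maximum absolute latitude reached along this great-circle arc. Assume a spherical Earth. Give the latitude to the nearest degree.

≈ 48°N

The great circle lies in the plane with unit normal n̂ = (p₁ × p₂)/|p₁ × p₂|.
Here n̂_z ≈ -0.671; the vertex latitude is φ_max = arccos|n̂_z| ≈ 47.8°.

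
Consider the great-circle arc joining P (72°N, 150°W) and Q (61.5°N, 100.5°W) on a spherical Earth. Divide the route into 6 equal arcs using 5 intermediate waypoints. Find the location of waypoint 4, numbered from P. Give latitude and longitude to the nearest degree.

Write both endpoints as unit vectors p₁, p₂ with components (cos φ cos λ, cos φ sin λ, sin φ).
The central angle between the endpoints is δ = arccos(p₁·p₂) ≈ 0.372 rad (21.3°).
Interpolate at f = 4/6 with slerp weights a = sin((1−f)δ)/sin δ ≈ 0.340, b = sin(fδ)/sin δ ≈ 0.675.
p = a·p₁ + b·p₂ ≈ (-0.150, -0.369, 0.917); φ = arcsin(p_z) ≈ 66.51°, λ = atan2(p_y, p_x) ≈ -112.07°.

≈ (67°N, 112°W)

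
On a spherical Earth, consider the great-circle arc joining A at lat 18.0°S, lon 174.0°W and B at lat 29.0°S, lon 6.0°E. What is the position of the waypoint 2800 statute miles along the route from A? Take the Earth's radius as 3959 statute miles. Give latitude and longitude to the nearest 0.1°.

Write both endpoints as unit vectors p₁, p₂ with components (cos φ cos λ, cos φ sin λ, sin φ).
The central angle between the endpoints is δ = arccos(p₁·p₂) ≈ 2.321 rad (133.0°). The total great-circle distance is δ·R ≈ 2.321 × 3959 ≈ 9190 mi, so the target fraction is f = 2800/9190 ≈ 0.305.
Interpolate at f ≈ 0.305 with slerp weights a = sin((1−f)δ)/sin δ ≈ 1.366, b = sin(fδ)/sin δ ≈ 0.888.
p = a·p₁ + b·p₂ ≈ (-0.519, -0.055, -0.853); φ = arcsin(p_z) ≈ -58.52°, λ = atan2(p_y, p_x) ≈ -174.00°.

≈ lat 58.5°S, lon 174.0°W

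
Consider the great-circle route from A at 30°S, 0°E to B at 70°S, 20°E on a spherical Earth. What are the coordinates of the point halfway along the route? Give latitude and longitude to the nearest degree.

The haversine formula gives a central angle δ ≈ 0.725 rad (41.6°) between the endpoints.
Interpolate at f = 1/2 with slerp weights a = sin((1−f)δ)/sin δ ≈ 0.535, b = sin(fδ)/sin δ ≈ 0.535.
p = a·p₁ + b·p₂ ≈ (0.635, 0.063, -0.770); φ = arcsin(p_z) ≈ -50.35°, λ = atan2(p_y, p_x) ≈ 5.63°.

≈ 50°S, 6°E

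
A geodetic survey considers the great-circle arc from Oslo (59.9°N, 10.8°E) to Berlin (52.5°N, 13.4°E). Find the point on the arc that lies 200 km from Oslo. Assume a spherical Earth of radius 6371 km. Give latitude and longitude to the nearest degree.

≈ (58°N, 12°E)

Write both endpoints as unit vectors p₁, p₂ with components (cos φ cos λ, cos φ sin λ, sin φ).
The central angle between the endpoints is δ = arccos(p₁·p₂) ≈ 0.132 rad (7.5°). The total great-circle distance is δ·R ≈ 0.132 × 6371 ≈ 838 km, so the target fraction is f = 200/838 ≈ 0.239.
Interpolate at f ≈ 0.239 with slerp weights a = sin((1−f)δ)/sin δ ≈ 0.762, b = sin(fδ)/sin δ ≈ 0.239.
p = a·p₁ + b·p₂ ≈ (0.517, 0.105, 0.849); φ = arcsin(p_z) ≈ 58.14°, λ = atan2(p_y, p_x) ≈ 11.52°.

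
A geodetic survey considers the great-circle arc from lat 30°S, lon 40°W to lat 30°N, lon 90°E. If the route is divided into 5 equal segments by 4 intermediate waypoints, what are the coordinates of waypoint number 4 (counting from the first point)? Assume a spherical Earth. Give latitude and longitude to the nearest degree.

≈ lat 21°N, lon 61°E

Write both endpoints as unit vectors p₁, p₂ with components (cos φ cos λ, cos φ sin λ, sin φ).
The central angle between the endpoints is δ = arccos(p₁·p₂) ≈ 2.392 rad (137.1°).
Interpolate at f = 4/5 with slerp weights a = sin((1−f)δ)/sin δ ≈ 0.676, b = sin(fδ)/sin δ ≈ 1.382.
p = a·p₁ + b·p₂ ≈ (0.448, 0.821, 0.353); φ = arcsin(p_z) ≈ 20.69°, λ = atan2(p_y, p_x) ≈ 61.36°.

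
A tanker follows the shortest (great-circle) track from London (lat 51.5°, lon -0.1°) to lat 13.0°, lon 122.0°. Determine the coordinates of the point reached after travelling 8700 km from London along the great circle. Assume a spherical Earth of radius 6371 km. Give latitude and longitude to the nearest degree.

Write both endpoints as unit vectors p₁, p₂ with components (cos φ cos λ, cos φ sin λ, sin φ).
The central angle between the endpoints is δ = arccos(p₁·p₂) ≈ 1.718 rad (98.4°). The total great-circle distance is δ·R ≈ 1.718 × 6371 ≈ 10943 km, so the target fraction is f = 8700/10943 ≈ 0.795.
Interpolate at f ≈ 0.795 with slerp weights a = sin((1−f)δ)/sin δ ≈ 0.349, b = sin(fδ)/sin δ ≈ 0.990.
p = a·p₁ + b·p₂ ≈ (-0.294, 0.817, 0.495); φ = arcsin(p_z) ≈ 29.70°, λ = atan2(p_y, p_x) ≈ 109.78°.

≈ lat 30°, lon 110°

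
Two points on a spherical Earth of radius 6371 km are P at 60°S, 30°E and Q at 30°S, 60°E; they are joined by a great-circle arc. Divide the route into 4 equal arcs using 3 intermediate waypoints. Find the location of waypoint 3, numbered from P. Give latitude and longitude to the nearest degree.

Write both endpoints as unit vectors p₁, p₂ with components (cos φ cos λ, cos φ sin λ, sin φ).
The central angle between the endpoints is δ = arccos(p₁·p₂) ≈ 0.630 rad (36.1°).
Interpolate at f = 3/4 with slerp weights a = sin((1−f)δ)/sin δ ≈ 0.266, b = sin(fδ)/sin δ ≈ 0.773.
p = a·p₁ + b·p₂ ≈ (0.450, 0.646, -0.617); φ = arcsin(p_z) ≈ -38.08°, λ = atan2(p_y, p_x) ≈ 55.15°.

≈ 38°S, 55°E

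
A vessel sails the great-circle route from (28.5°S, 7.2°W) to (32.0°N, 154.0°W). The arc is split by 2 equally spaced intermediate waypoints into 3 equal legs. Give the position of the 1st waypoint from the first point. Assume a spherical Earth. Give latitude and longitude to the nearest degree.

≈ (7°S, 56°W)

Write both endpoints as unit vectors p₁, p₂ with components (cos φ cos λ, cos φ sin λ, sin φ).
The central angle between the endpoints is δ = arccos(p₁·p₂) ≈ 2.639 rad (151.2°).
Interpolate at f = 1/3 with slerp weights a = sin((1−f)δ)/sin δ ≈ 2.040, b = sin(fδ)/sin δ ≈ 1.601.
p = a·p₁ + b·p₂ ≈ (0.559, -0.820, -0.125); φ = arcsin(p_z) ≈ -7.20°, λ = atan2(p_y, p_x) ≈ -55.72°.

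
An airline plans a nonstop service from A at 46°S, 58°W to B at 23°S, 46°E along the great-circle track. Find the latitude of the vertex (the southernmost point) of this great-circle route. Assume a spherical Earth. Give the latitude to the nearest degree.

≈ 51°S

The great circle lies in the plane with unit normal n̂ = (p₁ × p₂)/|p₁ × p₂|.
Here n̂_z ≈ +0.625; the vertex latitude is φ_max = arccos|n̂_z| ≈ 51.3°.
Check via Clairaut: cos φ_max = |cos φ₁| · sin C = cos(46.0°)·sin(115.8°) ≈ 0.625, again giving ≈ 51.3°.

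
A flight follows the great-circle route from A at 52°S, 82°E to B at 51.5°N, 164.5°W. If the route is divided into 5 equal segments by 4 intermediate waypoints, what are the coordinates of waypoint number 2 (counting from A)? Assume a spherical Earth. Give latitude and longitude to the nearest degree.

≈ 12°S, 131°E

From cos δ = sin φ₁ sin φ₂ + cos φ₁ cos φ₂ cos Δλ, the central angle is δ ≈ 2.449 rad (140.3°).
Interpolate at f = 2/5 with slerp weights a = sin((1−f)δ)/sin δ ≈ 1.558, b = sin(fδ)/sin δ ≈ 1.300.
p = a·p₁ + b·p₂ ≈ (-0.646, 0.733, -0.210); φ = arcsin(p_z) ≈ -12.13°, λ = atan2(p_y, p_x) ≈ 131.39°.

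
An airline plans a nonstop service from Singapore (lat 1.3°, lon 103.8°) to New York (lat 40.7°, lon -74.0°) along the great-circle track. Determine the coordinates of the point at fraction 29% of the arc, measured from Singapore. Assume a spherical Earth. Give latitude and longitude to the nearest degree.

≈ lat 41°, lon 102°

Write both endpoints as unit vectors p₁, p₂ with components (cos φ cos λ, cos φ sin λ, sin φ).
The central angle between the endpoints is δ = arccos(p₁·p₂) ≈ 2.408 rad (138.0°).
Interpolate at f = 0.29 with slerp weights a = sin((1−f)δ)/sin δ ≈ 1.479, b = sin(fδ)/sin δ ≈ 0.960.
p = a·p₁ + b·p₂ ≈ (-0.152, 0.736, 0.659); φ = arcsin(p_z) ≈ 41.26°, λ = atan2(p_y, p_x) ≈ 101.67°.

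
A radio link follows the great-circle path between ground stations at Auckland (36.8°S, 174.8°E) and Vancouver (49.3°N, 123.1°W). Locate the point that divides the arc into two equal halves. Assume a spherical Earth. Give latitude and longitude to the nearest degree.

≈ 7°N, 158°W

From cos δ = sin φ₁ sin φ₂ + cos φ₁ cos φ₂ cos Δλ, the central angle is δ ≈ 1.782 rad (102.1°).
Interpolate at f = 1/2 with slerp weights a = sin((1−f)δ)/sin δ ≈ 0.795, b = sin(fδ)/sin δ ≈ 0.795.
p = a·p₁ + b·p₂ ≈ (-0.918, -0.377, 0.127); φ = arcsin(p_z) ≈ 7.27°, λ = atan2(p_y, p_x) ≈ -157.67°.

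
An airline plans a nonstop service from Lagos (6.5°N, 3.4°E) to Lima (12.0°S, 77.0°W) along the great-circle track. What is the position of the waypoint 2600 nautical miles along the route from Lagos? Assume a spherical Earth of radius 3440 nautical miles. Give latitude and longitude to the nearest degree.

Write both endpoints as unit vectors p₁, p₂ with components (cos φ cos λ, cos φ sin λ, sin φ).
The central angle between the endpoints is δ = arccos(p₁·p₂) ≈ 1.432 rad (82.0°). The total great-circle distance is δ·R ≈ 1.432 × 3440 ≈ 4925 nmi, so the target fraction is f = 2600/4925 ≈ 0.528.
Interpolate at f ≈ 0.528 with slerp weights a = sin((1−f)δ)/sin δ ≈ 0.632, b = sin(fδ)/sin δ ≈ 0.693.
p = a·p₁ + b·p₂ ≈ (0.779, -0.623, -0.072); φ = arcsin(p_z) ≈ -4.16°, λ = atan2(p_y, p_x) ≈ -38.64°.

≈ 4°S, 39°W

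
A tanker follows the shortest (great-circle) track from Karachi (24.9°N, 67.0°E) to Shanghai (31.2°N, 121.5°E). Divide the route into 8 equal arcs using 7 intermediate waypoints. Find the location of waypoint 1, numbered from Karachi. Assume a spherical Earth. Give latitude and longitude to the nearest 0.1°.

≈ 26.9°N, 73.3°E

The haversine formula gives a central angle δ ≈ 0.838 rad (48.0°) between the endpoints.
Interpolate at f = 1/8 with slerp weights a = sin((1−f)δ)/sin δ ≈ 0.900, b = sin(fδ)/sin δ ≈ 0.141.
p = a·p₁ + b·p₂ ≈ (0.256, 0.854, 0.452); φ = arcsin(p_z) ≈ 26.87°, λ = atan2(p_y, p_x) ≈ 73.31°.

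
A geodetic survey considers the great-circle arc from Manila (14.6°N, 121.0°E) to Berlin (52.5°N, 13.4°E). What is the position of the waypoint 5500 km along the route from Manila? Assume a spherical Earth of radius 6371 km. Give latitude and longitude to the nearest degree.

≈ 50°N, 78°E

Write both endpoints as unit vectors p₁, p₂ with components (cos φ cos λ, cos φ sin λ, sin φ).
The central angle between the endpoints is δ = arccos(p₁·p₂) ≈ 1.549 rad (88.7°). The total great-circle distance is δ·R ≈ 1.549 × 6371 ≈ 9868 km, so the target fraction is f = 5500/9868 ≈ 0.557.
Interpolate at f ≈ 0.557 with slerp weights a = sin((1−f)δ)/sin δ ≈ 0.633, b = sin(fδ)/sin δ ≈ 0.760.
p = a·p₁ + b·p₂ ≈ (0.135, 0.633, 0.763); φ = arcsin(p_z) ≈ 49.70°, λ = atan2(p_y, p_x) ≈ 78.00°.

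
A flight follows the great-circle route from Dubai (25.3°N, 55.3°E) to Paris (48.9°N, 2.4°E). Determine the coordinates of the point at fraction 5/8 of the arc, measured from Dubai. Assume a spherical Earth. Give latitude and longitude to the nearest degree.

≈ 43°N, 27°E

Convert each endpoint to a unit vector on the sphere (x = cos φ cos λ, y = cos φ sin λ, z = sin φ).
The central angle between the endpoints is δ = arccos(p₁·p₂) ≈ 0.822 rad (47.1°).
Interpolate at f = 5/8 with slerp weights a = sin((1−f)δ)/sin δ ≈ 0.414, b = sin(fδ)/sin δ ≈ 0.671.
p = a·p₁ + b·p₂ ≈ (0.654, 0.326, 0.683); φ = arcsin(p_z) ≈ 43.05°, λ = atan2(p_y, p_x) ≈ 26.52°.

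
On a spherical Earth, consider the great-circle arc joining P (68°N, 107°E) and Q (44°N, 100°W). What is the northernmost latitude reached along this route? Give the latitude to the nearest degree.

≈ 82°N

The great circle lies in the plane with unit normal n̂ = (p₁ × p₂)/|p₁ × p₂|.
Here n̂_z ≈ +0.134; the vertex latitude is φ_max = arccos|n̂_z| ≈ 82.3°.
Check via Clairaut: cos φ_max = |cos φ₁| · sin C = cos(68.0°)·sin(20.9°) ≈ 0.134, again giving ≈ 82.3°.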